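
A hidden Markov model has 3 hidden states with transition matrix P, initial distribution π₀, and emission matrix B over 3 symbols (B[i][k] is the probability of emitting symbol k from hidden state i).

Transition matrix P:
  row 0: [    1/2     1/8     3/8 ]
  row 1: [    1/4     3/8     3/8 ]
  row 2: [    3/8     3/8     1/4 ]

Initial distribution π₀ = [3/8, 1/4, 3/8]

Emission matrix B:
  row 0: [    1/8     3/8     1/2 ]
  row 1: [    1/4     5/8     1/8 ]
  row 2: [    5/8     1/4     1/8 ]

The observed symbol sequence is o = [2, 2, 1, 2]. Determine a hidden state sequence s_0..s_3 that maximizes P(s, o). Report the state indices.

path = [0, 0, 0, 0]

t=0: δ = [1.875e-01, 3.125e-02, 4.688e-02]  (obs o_0=2)
t=1: δ = [4.688e-02, 2.930e-03, 8.789e-03]  ψ = [0, 0, 0]  (obs o_1=2)
t=2: δ = [8.789e-03, 3.662e-03, 4.395e-03]  ψ = [0, 0, 0]  (obs o_2=1)
t=3: δ = [2.197e-03, 2.060e-04, 4.120e-04]  ψ = [0, 2, 0]  (obs o_3=2)
backtrack: best end state = 0; path = [0, 0, 0, 0]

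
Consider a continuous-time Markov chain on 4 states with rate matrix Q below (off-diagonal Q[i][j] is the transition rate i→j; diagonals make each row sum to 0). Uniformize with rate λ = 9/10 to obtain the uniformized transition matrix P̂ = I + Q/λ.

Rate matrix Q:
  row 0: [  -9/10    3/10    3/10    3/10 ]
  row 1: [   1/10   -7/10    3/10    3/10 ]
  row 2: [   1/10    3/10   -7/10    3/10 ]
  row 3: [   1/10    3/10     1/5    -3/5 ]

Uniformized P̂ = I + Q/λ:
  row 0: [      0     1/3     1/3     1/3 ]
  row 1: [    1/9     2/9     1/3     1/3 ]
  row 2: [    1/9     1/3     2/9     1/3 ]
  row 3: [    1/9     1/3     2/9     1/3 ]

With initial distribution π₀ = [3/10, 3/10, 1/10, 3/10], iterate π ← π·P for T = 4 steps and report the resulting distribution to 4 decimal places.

π = [0.1000, 0.3000, 0.2666, 0.3333]

t=0: π = [0.3000, 0.3000, 0.1000, 0.3000]
t=1: π = [0.0778, 0.3000, 0.2889, 0.3333]
t=2: π = [0.1025, 0.3000, 0.2642, 0.3333]
t=3: π = [0.0997, 0.3000, 0.2669, 0.3333]
t=4: π = [0.1000, 0.3000, 0.2666, 0.3333]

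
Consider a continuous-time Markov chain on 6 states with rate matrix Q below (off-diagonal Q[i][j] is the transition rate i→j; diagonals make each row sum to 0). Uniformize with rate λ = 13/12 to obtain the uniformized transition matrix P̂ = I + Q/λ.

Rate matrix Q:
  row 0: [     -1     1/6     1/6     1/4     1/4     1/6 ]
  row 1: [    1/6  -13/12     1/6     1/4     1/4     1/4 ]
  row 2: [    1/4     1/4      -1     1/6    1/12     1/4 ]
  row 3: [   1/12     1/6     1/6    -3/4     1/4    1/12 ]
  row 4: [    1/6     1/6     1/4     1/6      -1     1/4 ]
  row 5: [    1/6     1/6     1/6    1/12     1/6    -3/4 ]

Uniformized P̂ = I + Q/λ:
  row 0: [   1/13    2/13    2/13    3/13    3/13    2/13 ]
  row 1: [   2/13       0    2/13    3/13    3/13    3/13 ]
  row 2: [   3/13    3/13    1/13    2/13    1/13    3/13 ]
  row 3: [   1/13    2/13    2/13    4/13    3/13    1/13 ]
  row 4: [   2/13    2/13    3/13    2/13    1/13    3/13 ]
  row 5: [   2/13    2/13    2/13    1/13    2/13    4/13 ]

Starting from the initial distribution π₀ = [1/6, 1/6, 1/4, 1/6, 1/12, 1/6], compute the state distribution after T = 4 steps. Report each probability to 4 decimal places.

π = [0.1404, 0.1436, 0.1546, 0.1889, 0.1657, 0.2068]

t=0: π = [0.1667, 0.1667, 0.2500, 0.1667, 0.0833, 0.1667]
t=1: π = [0.1474, 0.1474, 0.1410, 0.1923, 0.1667, 0.2051]
t=2: π = [0.1386, 0.1420, 0.1558, 0.1903, 0.1677, 0.2056]
t=3: π = [0.1405, 0.1440, 0.1548, 0.1889, 0.1652, 0.2066]
t=4: π = [0.1404, 0.1436, 0.1546, 0.1889, 0.1657, 0.2068]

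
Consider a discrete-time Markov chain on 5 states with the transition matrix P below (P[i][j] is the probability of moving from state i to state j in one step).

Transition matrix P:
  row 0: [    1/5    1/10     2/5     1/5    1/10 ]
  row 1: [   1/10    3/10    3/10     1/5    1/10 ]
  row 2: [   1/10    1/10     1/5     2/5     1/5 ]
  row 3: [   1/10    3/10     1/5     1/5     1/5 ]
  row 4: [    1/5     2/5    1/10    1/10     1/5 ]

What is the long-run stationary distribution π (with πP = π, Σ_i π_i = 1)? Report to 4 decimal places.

Balance equations π_j = Σ_i π_i·P[i][j]:
  π_0 = 1/5·π_0 + 1/10·π_1 + 1/10·π_2 + 1/10·π_3 + 1/5·π_4
  π_1 = 1/10·π_0 + 3/10·π_1 + 1/10·π_2 + 3/10·π_3 + 2/5·π_4
  π_2 = 2/5·π_0 + 3/10·π_1 + 1/5·π_2 + 1/5·π_3 + 1/10·π_4
  π_3 = 1/5·π_0 + 1/5·π_1 + 2/5·π_2 + 1/5·π_3 + 1/10·π_4
  normalize: π_0 + π_1 + π_2 + π_3 + π_4 = 1
Solving the linear system gives exactly π = [605/4683, 163/669, 313/1338, 2159/9366, 254/1561].

π = [0.1292, 0.2436, 0.2339, 0.2305, 0.1627]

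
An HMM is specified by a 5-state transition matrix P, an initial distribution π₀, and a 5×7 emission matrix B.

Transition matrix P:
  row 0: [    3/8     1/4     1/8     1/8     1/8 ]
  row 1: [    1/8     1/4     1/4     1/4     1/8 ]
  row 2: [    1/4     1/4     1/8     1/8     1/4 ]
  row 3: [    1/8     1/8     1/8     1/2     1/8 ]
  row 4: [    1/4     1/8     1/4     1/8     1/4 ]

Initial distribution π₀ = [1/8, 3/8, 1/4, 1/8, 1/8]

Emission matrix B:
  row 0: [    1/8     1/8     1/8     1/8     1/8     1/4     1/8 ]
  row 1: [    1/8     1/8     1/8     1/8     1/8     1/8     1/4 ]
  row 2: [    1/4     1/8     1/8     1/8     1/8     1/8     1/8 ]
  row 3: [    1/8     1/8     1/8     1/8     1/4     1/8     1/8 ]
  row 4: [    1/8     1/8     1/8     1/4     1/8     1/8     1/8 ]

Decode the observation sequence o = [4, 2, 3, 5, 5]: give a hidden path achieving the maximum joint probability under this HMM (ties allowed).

t=0: δ = [1.562e-02, 4.688e-02, 3.125e-02, 3.125e-02, 1.562e-02]  (obs o_0=4)
t=1: δ = [9.766e-04, 1.465e-03, 1.465e-03, 1.953e-03, 9.766e-04]  ψ = [2, 1, 1, 3, 2]  (obs o_1=2)
t=2: δ = [4.578e-05, 4.578e-05, 4.578e-05, 1.221e-04, 9.155e-05]  ψ = [0, 1, 1, 3, 2]  (obs o_2=3)
t=3: δ = [5.722e-06, 1.907e-06, 2.861e-06, 7.629e-06, 2.861e-06]  ψ = [4, 3, 4, 3, 4]  (obs o_3=5)
t=4: δ = [5.364e-07, 1.788e-07, 1.192e-07, 4.768e-07, 1.192e-07]  ψ = [0, 0, 3, 3, 3]  (obs o_4=5)
backtrack: best end state = 0; path = [1, 2, 4, 0, 0]

path = [1, 2, 4, 0, 0]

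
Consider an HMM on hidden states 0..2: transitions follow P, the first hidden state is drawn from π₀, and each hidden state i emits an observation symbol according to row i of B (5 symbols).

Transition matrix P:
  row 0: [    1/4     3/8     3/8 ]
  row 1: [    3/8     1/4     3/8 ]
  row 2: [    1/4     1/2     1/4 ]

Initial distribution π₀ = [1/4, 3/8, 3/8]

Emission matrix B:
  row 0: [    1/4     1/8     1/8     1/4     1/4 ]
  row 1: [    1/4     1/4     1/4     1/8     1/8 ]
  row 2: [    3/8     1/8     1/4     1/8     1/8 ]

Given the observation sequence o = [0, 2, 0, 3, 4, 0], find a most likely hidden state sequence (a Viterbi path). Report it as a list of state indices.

path = [2, 1, 2, 1, 0, 2]

t=0: δ = [6.250e-02, 9.375e-02, 1.406e-01]  (obs o_0=0)
t=1: δ = [4.395e-03, 1.758e-02, 8.789e-03]  ψ = [1, 2, 1]  (obs o_1=2)
t=2: δ = [1.648e-03, 1.099e-03, 2.472e-03]  ψ = [1, 1, 1]  (obs o_2=0)
t=3: δ = [1.545e-04, 1.545e-04, 7.725e-05]  ψ = [2, 2, 0]  (obs o_3=3)
t=4: δ = [1.448e-05, 7.242e-06, 7.242e-06]  ψ = [1, 0, 0]  (obs o_4=4)
t=5: δ = [9.052e-07, 1.358e-06, 2.037e-06]  ψ = [0, 0, 0]  (obs o_5=0)
backtrack: best end state = 2; path = [2, 1, 2, 1, 0, 2]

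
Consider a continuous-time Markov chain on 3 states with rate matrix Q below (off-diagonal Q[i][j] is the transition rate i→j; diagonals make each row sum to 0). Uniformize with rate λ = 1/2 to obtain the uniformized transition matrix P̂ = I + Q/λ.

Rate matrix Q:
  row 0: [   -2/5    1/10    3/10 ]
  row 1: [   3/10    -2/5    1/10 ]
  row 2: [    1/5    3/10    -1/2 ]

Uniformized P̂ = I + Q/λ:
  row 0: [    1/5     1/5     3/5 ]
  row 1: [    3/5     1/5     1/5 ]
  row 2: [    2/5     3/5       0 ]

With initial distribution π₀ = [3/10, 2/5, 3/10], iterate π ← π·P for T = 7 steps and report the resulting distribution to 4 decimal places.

π = [0.3864, 0.3180, 0.2957]

t=0: π = [0.3000, 0.4000, 0.3000]
t=1: π = [0.4200, 0.3200, 0.2600]
t=2: π = [0.3800, 0.3040, 0.3160]
t=3: π = [0.3848, 0.3264, 0.2888]
t=4: π = [0.3883, 0.3155, 0.2962]
t=5: π = [0.3854, 0.3185, 0.2961]
t=6: π = [0.3866, 0.3184, 0.2950]
t=7: π = [0.3864, 0.3180, 0.2957]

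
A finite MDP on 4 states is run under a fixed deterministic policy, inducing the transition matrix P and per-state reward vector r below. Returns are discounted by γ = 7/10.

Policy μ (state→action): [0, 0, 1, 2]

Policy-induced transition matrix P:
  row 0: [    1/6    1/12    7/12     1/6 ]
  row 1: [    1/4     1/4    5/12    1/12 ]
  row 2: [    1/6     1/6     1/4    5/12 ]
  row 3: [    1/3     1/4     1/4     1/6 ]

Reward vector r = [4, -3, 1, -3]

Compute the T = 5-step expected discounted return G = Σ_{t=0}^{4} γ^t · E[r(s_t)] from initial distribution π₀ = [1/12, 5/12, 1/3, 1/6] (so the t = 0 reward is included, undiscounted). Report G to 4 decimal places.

t=0: π = [0.0833, 0.4167, 0.3333, 0.1667], E[r] = -1.0833, γ^t·E[r] = -1.083333, running G = -1.083333
t=1: π = [0.2292, 0.2083, 0.3472, 0.2153], E[r] = -0.0069, γ^t·E[r] = -0.004861, running G = -1.088194
t=2: π = [0.2199, 0.1829, 0.3611, 0.2361], E[r] = -0.0162, γ^t·E[r] = -0.007940, running G = -1.096134
t=3: π = [0.2213, 0.1833, 0.3538, 0.2417], E[r] = -0.0361, γ^t·E[r] = -0.012373, running G = -1.108507
t=4: π = [0.2222, 0.1836, 0.3543, 0.2398], E[r] = -0.0273, γ^t·E[r] = -0.006546, running G = -1.115053

G = -1.1151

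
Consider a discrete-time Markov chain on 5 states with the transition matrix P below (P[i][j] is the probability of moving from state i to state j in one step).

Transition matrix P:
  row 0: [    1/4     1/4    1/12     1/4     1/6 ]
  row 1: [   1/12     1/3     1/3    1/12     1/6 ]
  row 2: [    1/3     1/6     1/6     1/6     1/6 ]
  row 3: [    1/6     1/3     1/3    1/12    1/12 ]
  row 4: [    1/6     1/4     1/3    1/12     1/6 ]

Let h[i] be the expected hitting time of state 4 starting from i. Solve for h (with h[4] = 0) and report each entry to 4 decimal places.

First-step conditioning: h[4] = 0; for i ≠ 4, h[i] = 1 + Σ_k P[i][k]·h[k].
  h[0] = 1 + 1/4·h[0] + 1/4·h[1] + 1/12·h[2] + 1/4·h[3]
  h[1] = 1 + 1/12·h[0] + 1/3·h[1] + 1/3·h[2] + 1/12·h[3]
  h[2] = 1 + 1/3·h[0] + 1/6·h[1] + 1/6·h[2] + 1/6·h[3]
  h[3] = 1 + 1/6·h[0] + 1/3·h[1] + 1/3·h[2] + 1/12·h[3]
Solving the 4×4 linear system over states ≠ 4 gives exactly h = [894/137, 1763/274, 1779/274, 956/137, 0] (h[4] = 0 is the target).

h = [6.5255, 6.4343, 6.4927, 6.9781, 0.0000]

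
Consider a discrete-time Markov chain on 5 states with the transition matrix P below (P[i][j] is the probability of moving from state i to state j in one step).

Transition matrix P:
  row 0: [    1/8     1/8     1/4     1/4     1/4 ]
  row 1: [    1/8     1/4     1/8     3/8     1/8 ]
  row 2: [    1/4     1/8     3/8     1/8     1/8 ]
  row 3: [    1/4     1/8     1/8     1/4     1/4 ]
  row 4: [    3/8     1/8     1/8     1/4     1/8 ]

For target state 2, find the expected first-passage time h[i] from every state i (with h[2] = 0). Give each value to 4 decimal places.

h = [5.7848, 6.6227, 0.0000, 6.5079, 6.4275]

First-step conditioning: h[2] = 0; for i ≠ 2, h[i] = 1 + Σ_k P[i][k]·h[k].
  h[0] = 1 + 1/8·h[0] + 1/8·h[1] + 1/4·h[3] + 1/4·h[4]
  h[1] = 1 + 1/8·h[0] + 1/4·h[1] + 3/8·h[3] + 1/8·h[4]
  h[3] = 1 + 1/4·h[0] + 1/8·h[1] + 1/4·h[3] + 1/4·h[4]
  h[4] = 1 + 3/8·h[0] + 1/8·h[1] + 1/4·h[3] + 1/8·h[4]
Solving the 4×4 linear system over states ≠ 2 gives exactly h = [4032/697, 4616/697, 0, 4536/697, 4480/697] (h[2] = 0 is the target).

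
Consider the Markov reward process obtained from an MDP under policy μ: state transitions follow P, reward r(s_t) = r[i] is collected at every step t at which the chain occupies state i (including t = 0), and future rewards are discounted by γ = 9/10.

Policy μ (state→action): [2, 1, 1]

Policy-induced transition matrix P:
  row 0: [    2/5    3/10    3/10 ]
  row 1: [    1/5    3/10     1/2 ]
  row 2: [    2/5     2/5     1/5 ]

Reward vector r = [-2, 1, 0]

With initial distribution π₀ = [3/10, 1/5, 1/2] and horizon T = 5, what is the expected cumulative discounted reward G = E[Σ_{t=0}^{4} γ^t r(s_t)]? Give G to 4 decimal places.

t=0: π = [0.3000, 0.2000, 0.5000], E[r] = -0.4000, γ^t·E[r] = -0.400000, running G = -0.400000
t=1: π = [0.3600, 0.3500, 0.2900], E[r] = -0.3700, γ^t·E[r] = -0.333000, running G = -0.733000
t=2: π = [0.3300, 0.3290, 0.3410], E[r] = -0.3310, γ^t·E[r] = -0.268110, running G = -1.001110
t=3: π = [0.3342, 0.3341, 0.3317], E[r] = -0.3343, γ^t·E[r] = -0.243705, running G = -1.244815
t=4: π = [0.3332, 0.3332, 0.3337], E[r] = -0.3332, γ^t·E[r] = -0.218606, running G = -1.463421

G = -1.4634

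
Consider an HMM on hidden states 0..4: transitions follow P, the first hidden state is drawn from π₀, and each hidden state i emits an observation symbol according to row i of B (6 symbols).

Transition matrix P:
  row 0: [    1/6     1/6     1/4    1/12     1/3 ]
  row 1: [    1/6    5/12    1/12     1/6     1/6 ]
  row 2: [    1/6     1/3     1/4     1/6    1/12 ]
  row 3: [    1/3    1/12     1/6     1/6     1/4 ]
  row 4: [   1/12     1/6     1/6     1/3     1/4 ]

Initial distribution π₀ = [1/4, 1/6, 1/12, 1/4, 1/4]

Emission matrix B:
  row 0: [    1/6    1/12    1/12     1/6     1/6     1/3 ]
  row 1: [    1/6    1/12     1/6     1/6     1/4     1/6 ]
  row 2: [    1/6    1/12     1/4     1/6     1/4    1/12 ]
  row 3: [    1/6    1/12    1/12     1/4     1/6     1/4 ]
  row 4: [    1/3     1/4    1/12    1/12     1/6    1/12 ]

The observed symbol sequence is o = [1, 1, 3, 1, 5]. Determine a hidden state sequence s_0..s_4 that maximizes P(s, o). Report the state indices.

path = [4, 4, 3, 4, 3]

t=0: δ = [2.083e-02, 1.389e-02, 6.944e-03, 2.083e-02, 6.250e-02]  (obs o_0=1)
t=1: δ = [5.787e-04, 8.681e-04, 8.681e-04, 1.736e-03, 3.906e-03]  ψ = [3, 4, 4, 4, 4]  (obs o_1=1)
t=2: δ = [9.645e-05, 1.085e-04, 1.085e-04, 3.255e-04, 8.138e-05]  ψ = [3, 4, 4, 4, 4]  (obs o_2=3)
t=3: δ = [9.042e-06, 3.768e-06, 4.521e-06, 4.521e-06, 2.035e-05]  ψ = [3, 1, 3, 3, 3]  (obs o_3=1)
t=4: δ = [5.651e-07, 5.651e-07, 2.826e-07, 1.695e-06, 4.239e-07]  ψ = [4, 4, 4, 4, 4]  (obs o_4=5)
backtrack: best end state = 3; path = [4, 4, 3, 4, 3]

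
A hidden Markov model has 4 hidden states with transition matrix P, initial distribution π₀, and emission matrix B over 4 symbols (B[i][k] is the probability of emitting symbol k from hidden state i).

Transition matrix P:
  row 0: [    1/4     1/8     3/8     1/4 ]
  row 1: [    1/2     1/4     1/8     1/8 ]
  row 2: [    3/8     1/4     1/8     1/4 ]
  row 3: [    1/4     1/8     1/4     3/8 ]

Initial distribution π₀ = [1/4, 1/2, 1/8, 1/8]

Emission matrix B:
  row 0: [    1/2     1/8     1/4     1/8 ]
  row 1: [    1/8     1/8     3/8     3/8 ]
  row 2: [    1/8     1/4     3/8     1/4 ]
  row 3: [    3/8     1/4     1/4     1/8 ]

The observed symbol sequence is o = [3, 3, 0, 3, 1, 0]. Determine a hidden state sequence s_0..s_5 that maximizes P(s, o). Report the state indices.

path = [1, 1, 0, 2, 3, 3]

t=0: δ = [3.125e-02, 1.875e-01, 3.125e-02, 1.562e-02]  (obs o_0=3)
t=1: δ = [1.172e-02, 1.758e-02, 5.859e-03, 2.930e-03]  ψ = [1, 1, 1, 1]  (obs o_1=3)
t=2: δ = [4.395e-03, 5.493e-04, 5.493e-04, 1.099e-03]  ψ = [1, 1, 0, 0]  (obs o_2=0)
t=3: δ = [1.373e-04, 2.060e-04, 4.120e-04, 1.373e-04]  ψ = [0, 0, 0, 0]  (obs o_3=3)
t=4: δ = [1.931e-05, 1.287e-05, 1.287e-05, 2.575e-05]  ψ = [2, 2, 0, 2]  (obs o_4=1)
t=5: δ = [3.219e-06, 4.023e-07, 9.052e-07, 3.621e-06]  ψ = [1, 1, 0, 3]  (obs o_5=0)
backtrack: best end state = 3; path = [1, 1, 0, 2, 3, 3]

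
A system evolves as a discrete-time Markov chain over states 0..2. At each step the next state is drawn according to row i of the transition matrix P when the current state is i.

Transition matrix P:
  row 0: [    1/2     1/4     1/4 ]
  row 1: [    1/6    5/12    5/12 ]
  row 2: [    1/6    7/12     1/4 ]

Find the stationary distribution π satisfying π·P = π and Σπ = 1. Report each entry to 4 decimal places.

Balance equations π_j = Σ_i π_i·P[i][j]:
  π_0 = 1/2·π_0 + 1/6·π_1 + 1/6·π_2
  π_1 = 1/4·π_0 + 5/12·π_1 + 7/12·π_2
  normalize: π_0 + π_1 + π_2 = 1
Solving the linear system gives exactly π = [1/4, 3/7, 9/28].

π = [0.2500, 0.4286, 0.3214]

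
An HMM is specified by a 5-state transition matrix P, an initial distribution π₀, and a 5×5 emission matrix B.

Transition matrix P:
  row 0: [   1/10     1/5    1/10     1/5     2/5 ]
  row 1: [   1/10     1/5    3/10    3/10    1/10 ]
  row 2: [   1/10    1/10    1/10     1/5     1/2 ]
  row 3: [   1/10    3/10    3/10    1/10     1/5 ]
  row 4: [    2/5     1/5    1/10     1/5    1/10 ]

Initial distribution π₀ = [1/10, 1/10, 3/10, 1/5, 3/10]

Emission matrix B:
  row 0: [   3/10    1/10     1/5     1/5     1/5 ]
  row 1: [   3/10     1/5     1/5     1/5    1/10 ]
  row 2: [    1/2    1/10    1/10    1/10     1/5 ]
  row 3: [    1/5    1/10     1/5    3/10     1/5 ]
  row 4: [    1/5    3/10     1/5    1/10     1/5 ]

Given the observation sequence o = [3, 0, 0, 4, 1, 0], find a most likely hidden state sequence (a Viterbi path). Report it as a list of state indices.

path = [3, 2, 4, 0, 4, 0]

t=0: δ = [2.000e-02, 2.000e-02, 3.000e-02, 6.000e-02, 3.000e-02]  (obs o_0=3)
t=1: δ = [3.600e-03, 5.400e-03, 9.000e-03, 1.200e-03, 3.000e-03]  ψ = [4, 3, 3, 1, 2]  (obs o_1=0)
t=2: δ = [3.600e-04, 3.240e-04, 8.100e-04, 3.600e-04, 9.000e-04]  ψ = [4, 1, 1, 2, 2]  (obs o_2=0)
t=3: δ = [7.200e-05, 1.800e-05, 2.160e-05, 3.600e-05, 8.100e-05]  ψ = [4, 4, 3, 4, 2]  (obs o_3=4)
t=4: δ = [3.240e-06, 3.240e-06, 1.080e-06, 1.620e-06, 8.640e-06]  ψ = [4, 4, 3, 4, 0]  (obs o_4=1)
t=5: δ = [1.037e-06, 5.184e-07, 4.860e-07, 3.456e-07, 2.592e-07]  ψ = [4, 4, 1, 4, 0]  (obs o_5=0)
backtrack: best end state = 0; path = [3, 2, 4, 0, 4, 0]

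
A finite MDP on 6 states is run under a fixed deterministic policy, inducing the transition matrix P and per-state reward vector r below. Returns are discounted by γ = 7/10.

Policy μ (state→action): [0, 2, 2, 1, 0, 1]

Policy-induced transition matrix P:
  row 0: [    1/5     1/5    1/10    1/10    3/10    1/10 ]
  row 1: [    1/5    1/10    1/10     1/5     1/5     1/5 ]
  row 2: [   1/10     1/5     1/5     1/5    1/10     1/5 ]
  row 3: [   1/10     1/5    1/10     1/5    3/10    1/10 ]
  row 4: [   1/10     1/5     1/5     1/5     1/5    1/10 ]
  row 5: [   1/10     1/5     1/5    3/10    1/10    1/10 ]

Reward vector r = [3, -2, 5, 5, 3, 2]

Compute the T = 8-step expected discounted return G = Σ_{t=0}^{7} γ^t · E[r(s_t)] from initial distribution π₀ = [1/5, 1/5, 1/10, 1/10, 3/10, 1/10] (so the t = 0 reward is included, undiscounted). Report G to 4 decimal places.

G = 7.9808

t=0: π = [0.2000, 0.2000, 0.1000, 0.1000, 0.3000, 0.1000], E[r] = 2.3000, γ^t·E[r] = 2.300000, running G = 2.300000
t=1: π = [0.1400, 0.1800, 0.1500, 0.1900, 0.2100, 0.1300], E[r] = 2.6500, γ^t·E[r] = 1.855000, running G = 4.155000
t=2: π = [0.1320, 0.1820, 0.1490, 0.1990, 0.2050, 0.1330], E[r] = 2.6530, γ^t·E[r] = 1.299970, running G = 5.454970
t=3: π = [0.1314, 0.1818, 0.1487, 0.2001, 0.2049, 0.1331], E[r] = 2.6555, γ^t·E[r] = 0.910837, running G = 6.365807
t=4: π = [0.1313, 0.1818, 0.1487, 0.2002, 0.2050, 0.1331], E[r] = 2.6555, γ^t·E[r] = 0.637593, running G = 7.003399
t=5: π = [0.1313, 0.1818, 0.1487, 0.2002, 0.2050, 0.1330], E[r] = 2.6555, γ^t·E[r] = 0.446317, running G = 7.449717
t=6: π = [0.1313, 0.1818, 0.1487, 0.2002, 0.2050, 0.1330], E[r] = 2.6555, γ^t·E[r] = 0.312422, running G = 7.762139
t=7: π = [0.1313, 0.1818, 0.1487, 0.2002, 0.2050, 0.1330], E[r] = 2.6555, γ^t·E[r] = 0.218696, running G = 7.980835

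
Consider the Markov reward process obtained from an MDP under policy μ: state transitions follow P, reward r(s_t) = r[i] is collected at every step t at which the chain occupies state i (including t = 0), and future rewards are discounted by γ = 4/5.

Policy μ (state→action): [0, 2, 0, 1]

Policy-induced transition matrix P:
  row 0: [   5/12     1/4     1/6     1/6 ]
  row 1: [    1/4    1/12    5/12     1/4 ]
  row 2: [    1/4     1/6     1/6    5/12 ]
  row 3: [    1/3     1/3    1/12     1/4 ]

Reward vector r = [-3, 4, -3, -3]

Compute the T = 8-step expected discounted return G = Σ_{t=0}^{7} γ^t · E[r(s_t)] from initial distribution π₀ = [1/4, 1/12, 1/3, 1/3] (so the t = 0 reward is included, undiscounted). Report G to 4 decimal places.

t=0: π = [0.2500, 0.0833, 0.3333, 0.3333], E[r] = -2.4167, γ^t·E[r] = -2.416667, running G = -2.416667
t=1: π = [0.3194, 0.2361, 0.1597, 0.2847], E[r] = -1.3472, γ^t·E[r] = -1.077778, running G = -3.494444
t=2: π = [0.3270, 0.2211, 0.2020, 0.2500], E[r] = -1.4525, γ^t·E[r] = -0.929630, running G = -4.424074
t=3: π = [0.3253, 0.2172, 0.2011, 0.2564], E[r] = -1.4799, γ^t·E[r] = -0.757704, running G = -5.181778
t=4: π = [0.3256, 0.2184, 0.1996, 0.2564], E[r] = -1.4711, γ^t·E[r] = -0.602556, running G = -5.784334
t=5: π = [0.3256, 0.2183, 0.1999, 0.2561], E[r] = -1.4717, γ^t·E[r] = -0.482239, running G = -6.266573
t=6: π = [0.3256, 0.2183, 0.1999, 0.2562], E[r] = -1.4719, γ^t·E[r] = -0.385855, running G = -6.652428
t=7: π = [0.3256, 0.2183, 0.1999, 0.2562], E[r] = -1.4719, γ^t·E[r] = -0.308670, running G = -6.961098

G = -6.9611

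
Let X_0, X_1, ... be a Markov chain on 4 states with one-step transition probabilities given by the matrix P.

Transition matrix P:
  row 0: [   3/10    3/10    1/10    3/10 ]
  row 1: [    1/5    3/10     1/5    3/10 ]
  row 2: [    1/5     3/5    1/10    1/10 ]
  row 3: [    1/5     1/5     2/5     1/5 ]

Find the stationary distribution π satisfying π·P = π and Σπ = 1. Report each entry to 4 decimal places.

Balance equations π_j = Σ_i π_i·P[i][j]:
  π_0 = 3/10·π_0 + 1/5·π_1 + 1/5·π_2 + 1/5·π_3
  π_1 = 3/10·π_0 + 3/10·π_1 + 3/5·π_2 + 1/5·π_3
  π_2 = 1/10·π_0 + 1/5·π_1 + 1/10·π_2 + 2/5·π_3
  normalize: π_0 + π_1 + π_2 + π_3 = 1
Solving the linear system gives exactly π = [2/9, 76/225, 46/225, 53/225].

π = [0.2222, 0.3378, 0.2044, 0.2356]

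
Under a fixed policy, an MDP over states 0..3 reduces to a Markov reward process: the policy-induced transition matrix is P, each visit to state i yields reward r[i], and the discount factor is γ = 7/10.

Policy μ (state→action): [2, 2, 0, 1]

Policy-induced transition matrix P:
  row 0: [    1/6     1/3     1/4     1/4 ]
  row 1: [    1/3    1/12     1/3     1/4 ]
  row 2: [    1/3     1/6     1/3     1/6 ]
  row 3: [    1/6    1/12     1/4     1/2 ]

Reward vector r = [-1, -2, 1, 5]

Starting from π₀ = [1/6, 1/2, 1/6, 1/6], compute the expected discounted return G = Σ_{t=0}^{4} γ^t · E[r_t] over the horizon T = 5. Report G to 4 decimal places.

G = 1.9041

t=0: π = [0.1667, 0.5000, 0.1667, 0.1667], E[r] = -0.1667, γ^t·E[r] = -0.166667, running G = -0.166667
t=1: π = [0.2778, 0.1389, 0.3056, 0.2778], E[r] = 1.1389, γ^t·E[r] = 0.797222, running G = 0.630556
t=2: π = [0.2407, 0.1782, 0.2870, 0.2940], E[r] = 1.1597, γ^t·E[r] = 0.568264, running G = 1.198819
t=3: π = [0.2442, 0.1674, 0.2888, 0.2996], E[r] = 1.2076, γ^t·E[r] = 0.414194, running G = 1.613013
t=4: π = [0.2427, 0.1685, 0.2880, 0.3008], E[r] = 1.2126, γ^t·E[r] = 0.291136, running G = 1.904149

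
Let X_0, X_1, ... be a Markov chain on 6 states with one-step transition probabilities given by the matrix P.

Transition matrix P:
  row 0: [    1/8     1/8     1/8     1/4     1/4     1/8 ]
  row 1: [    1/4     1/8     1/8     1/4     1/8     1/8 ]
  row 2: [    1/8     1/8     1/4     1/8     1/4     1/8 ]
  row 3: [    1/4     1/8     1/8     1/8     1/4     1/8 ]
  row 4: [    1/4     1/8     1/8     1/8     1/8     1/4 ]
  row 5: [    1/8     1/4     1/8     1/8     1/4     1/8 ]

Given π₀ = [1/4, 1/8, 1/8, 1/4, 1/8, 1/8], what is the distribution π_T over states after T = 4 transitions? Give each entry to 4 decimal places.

π = [0.1897, 0.1438, 0.1429, 0.1667, 0.2062, 0.1508]

t=0: π = [0.2500, 0.1250, 0.1250, 0.2500, 0.1250, 0.1250]
t=1: π = [0.1875, 0.1406, 0.1406, 0.1719, 0.2188, 0.1406]
t=2: π = [0.1914, 0.1426, 0.1426, 0.1660, 0.2051, 0.1523]
t=3: π = [0.1892, 0.1440, 0.1428, 0.1667, 0.2065, 0.1506]
t=4: π = [0.1897, 0.1438, 0.1429, 0.1667, 0.2062, 0.1508]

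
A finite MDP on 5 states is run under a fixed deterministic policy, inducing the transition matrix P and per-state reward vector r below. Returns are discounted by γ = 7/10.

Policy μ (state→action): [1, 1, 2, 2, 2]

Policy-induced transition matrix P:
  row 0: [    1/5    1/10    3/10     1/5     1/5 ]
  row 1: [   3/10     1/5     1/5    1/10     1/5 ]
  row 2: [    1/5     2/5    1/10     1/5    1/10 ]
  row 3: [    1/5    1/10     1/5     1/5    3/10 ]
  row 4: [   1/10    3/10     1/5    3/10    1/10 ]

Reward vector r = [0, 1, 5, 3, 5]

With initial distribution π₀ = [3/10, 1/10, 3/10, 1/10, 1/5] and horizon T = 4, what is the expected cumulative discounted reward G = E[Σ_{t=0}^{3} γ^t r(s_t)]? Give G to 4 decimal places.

t=0: π = [0.3000, 0.1000, 0.3000, 0.1000, 0.2000], E[r] = 2.9000, γ^t·E[r] = 2.900000, running G = 2.900000
t=1: π = [0.1900, 0.2400, 0.2000, 0.2100, 0.1600], E[r] = 2.6700, γ^t·E[r] = 1.869000, running G = 4.769000
t=2: π = [0.2080, 0.2160, 0.1990, 0.1920, 0.1850], E[r] = 2.7120, γ^t·E[r] = 1.328880, running G = 6.097880
t=3: π = [0.2031, 0.2183, 0.2009, 0.1969, 0.1808], E[r] = 2.7175, γ^t·E[r] = 0.932103, running G = 7.029983

G = 7.0300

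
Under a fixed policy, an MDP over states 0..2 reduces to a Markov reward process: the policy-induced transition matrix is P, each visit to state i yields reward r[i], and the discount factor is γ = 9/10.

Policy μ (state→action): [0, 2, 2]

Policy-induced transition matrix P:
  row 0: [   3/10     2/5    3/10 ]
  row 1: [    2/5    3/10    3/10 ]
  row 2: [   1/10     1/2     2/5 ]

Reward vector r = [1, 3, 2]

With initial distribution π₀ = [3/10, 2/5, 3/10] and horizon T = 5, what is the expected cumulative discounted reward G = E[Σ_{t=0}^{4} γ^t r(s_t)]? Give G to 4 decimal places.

t=0: π = [0.3000, 0.4000, 0.3000], E[r] = 2.1000, γ^t·E[r] = 2.100000, running G = 2.100000
t=1: π = [0.2800, 0.3900, 0.3300], E[r] = 2.1100, γ^t·E[r] = 1.899000, running G = 3.999000
t=2: π = [0.2730, 0.3940, 0.3330], E[r] = 2.1210, γ^t·E[r] = 1.718010, running G = 5.717010
t=3: π = [0.2728, 0.3939, 0.3333], E[r] = 2.1211, γ^t·E[r] = 1.546282, running G = 7.263292
t=4: π = [0.2727, 0.3939, 0.3333], E[r] = 2.1212, γ^t·E[r] = 1.391726, running G = 8.655018

G = 8.6550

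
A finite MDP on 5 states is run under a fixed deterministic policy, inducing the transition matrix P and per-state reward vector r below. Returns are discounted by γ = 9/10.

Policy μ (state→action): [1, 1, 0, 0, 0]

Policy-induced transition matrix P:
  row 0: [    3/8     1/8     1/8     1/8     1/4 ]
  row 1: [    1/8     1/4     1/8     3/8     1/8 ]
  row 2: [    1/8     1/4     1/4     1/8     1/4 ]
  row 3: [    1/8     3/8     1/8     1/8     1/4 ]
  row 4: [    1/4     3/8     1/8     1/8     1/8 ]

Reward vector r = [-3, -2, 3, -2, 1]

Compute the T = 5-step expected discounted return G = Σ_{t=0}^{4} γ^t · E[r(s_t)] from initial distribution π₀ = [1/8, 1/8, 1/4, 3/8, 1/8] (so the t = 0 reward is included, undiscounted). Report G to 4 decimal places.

t=0: π = [0.1250, 0.1250, 0.2500, 0.3750, 0.1250], E[r] = -0.5000, γ^t·E[r] = -0.500000, running G = -0.500000
t=1: π = [0.1719, 0.2969, 0.1563, 0.1563, 0.2188], E[r] = -0.7344, γ^t·E[r] = -0.660938, running G = -1.160938
t=2: π = [0.1953, 0.2754, 0.1445, 0.1992, 0.1855], E[r] = -0.9160, γ^t·E[r] = -0.741973, running G = -1.902910
t=3: π = [0.1970, 0.2737, 0.1431, 0.1938, 0.1924], E[r] = -0.9045, γ^t·E[r] = -0.659410, running G = -2.562321
t=4: π = [0.1983, 0.2737, 0.1429, 0.1934, 0.1917], E[r] = -0.9087, γ^t·E[r] = -0.596172, running G = -3.158493

G = -3.1585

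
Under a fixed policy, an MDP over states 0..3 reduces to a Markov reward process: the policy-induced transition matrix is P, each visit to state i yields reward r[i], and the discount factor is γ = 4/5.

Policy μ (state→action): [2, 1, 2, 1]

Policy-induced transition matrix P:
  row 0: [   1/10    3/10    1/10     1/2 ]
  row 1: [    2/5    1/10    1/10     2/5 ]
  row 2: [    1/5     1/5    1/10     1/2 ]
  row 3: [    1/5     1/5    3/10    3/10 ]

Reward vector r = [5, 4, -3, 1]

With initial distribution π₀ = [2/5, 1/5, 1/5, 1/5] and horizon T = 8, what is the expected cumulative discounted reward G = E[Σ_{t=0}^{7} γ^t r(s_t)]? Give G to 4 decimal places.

t=0: π = [0.4000, 0.2000, 0.2000, 0.2000], E[r] = 2.4000, γ^t·E[r] = 2.400000, running G = 2.400000
t=1: π = [0.2000, 0.2200, 0.1400, 0.4400], E[r] = 1.9000, γ^t·E[r] = 1.520000, running G = 3.920000
t=2: π = [0.2240, 0.1980, 0.1880, 0.3900], E[r] = 1.7380, γ^t·E[r] = 1.112320, running G = 5.032320
t=3: π = [0.2172, 0.2026, 0.1780, 0.4022], E[r] = 1.7646, γ^t·E[r] = 0.903475, running G = 5.935795
t=4: π = [0.2188, 0.2015, 0.1804, 0.3993], E[r] = 1.7578, γ^t·E[r] = 0.720003, running G = 6.655798
t=5: π = [0.2184, 0.2017, 0.1799, 0.4000], E[r] = 1.7594, γ^t·E[r] = 0.576523, running G = 7.232322
t=6: π = [0.2185, 0.2017, 0.1800, 0.3998], E[r] = 1.7590, γ^t·E[r] = 0.461119, running G = 7.693441
t=7: π = [0.2185, 0.2017, 0.1800, 0.3999], E[r] = 1.7591, γ^t·E[r] = 0.368914, running G = 8.062355

G = 8.0624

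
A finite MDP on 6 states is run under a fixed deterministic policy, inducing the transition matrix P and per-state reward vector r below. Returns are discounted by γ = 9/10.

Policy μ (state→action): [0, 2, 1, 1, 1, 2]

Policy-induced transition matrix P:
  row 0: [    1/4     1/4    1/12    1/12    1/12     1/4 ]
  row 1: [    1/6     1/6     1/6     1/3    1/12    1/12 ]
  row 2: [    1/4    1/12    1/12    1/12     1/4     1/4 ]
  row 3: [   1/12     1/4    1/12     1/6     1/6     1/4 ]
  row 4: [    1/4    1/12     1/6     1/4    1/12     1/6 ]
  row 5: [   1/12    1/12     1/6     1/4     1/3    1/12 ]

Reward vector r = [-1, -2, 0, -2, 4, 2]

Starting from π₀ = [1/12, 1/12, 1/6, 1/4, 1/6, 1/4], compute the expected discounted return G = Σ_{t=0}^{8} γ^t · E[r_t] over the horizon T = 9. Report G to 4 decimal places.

G = 1.2708

t=0: π = [0.0833, 0.0833, 0.1667, 0.2500, 0.1667, 0.2500], E[r] = 0.4167, γ^t·E[r] = 0.416667, running G = 0.416667
t=1: π = [0.1597, 0.1458, 0.1250, 0.1944, 0.1944, 0.1806], E[r] = 0.2986, γ^t·E[r] = 0.268750, running G = 0.685417
t=2: π = [0.1753, 0.1545, 0.1267, 0.1985, 0.1655, 0.1794], E[r] = 0.1395, γ^t·E[r] = 0.112969, running G = 0.798385
t=3: π = [0.1741, 0.1585, 0.1250, 0.1960, 0.1658, 0.1806], E[r] = 0.1413, γ^t·E[r] = 0.103043, running G = 0.901428
t=4: π = [0.1740, 0.1582, 0.1254, 0.1970, 0.1656, 0.1797], E[r] = 0.1373, γ^t·E[r] = 0.090083, running G = 0.991512
t=5: π = [0.1740, 0.1584, 0.1253, 0.1969, 0.1656, 0.1799], E[r] = 0.1376, γ^t·E[r] = 0.081233, running G = 1.072745
t=6: π = [0.1740, 0.1583, 0.1253, 0.1969, 0.1656, 0.1798], E[r] = 0.1375, γ^t·E[r] = 0.073077, running G = 1.145822
t=7: π = [0.1740, 0.1583, 0.1253, 0.1969, 0.1656, 0.1798], E[r] = 0.1375, γ^t·E[r] = 0.065770, running G = 1.211593
t=8: π = [0.1740, 0.1583, 0.1253, 0.1969, 0.1656, 0.1798], E[r] = 0.1375, γ^t·E[r] = 0.059194, running G = 1.270787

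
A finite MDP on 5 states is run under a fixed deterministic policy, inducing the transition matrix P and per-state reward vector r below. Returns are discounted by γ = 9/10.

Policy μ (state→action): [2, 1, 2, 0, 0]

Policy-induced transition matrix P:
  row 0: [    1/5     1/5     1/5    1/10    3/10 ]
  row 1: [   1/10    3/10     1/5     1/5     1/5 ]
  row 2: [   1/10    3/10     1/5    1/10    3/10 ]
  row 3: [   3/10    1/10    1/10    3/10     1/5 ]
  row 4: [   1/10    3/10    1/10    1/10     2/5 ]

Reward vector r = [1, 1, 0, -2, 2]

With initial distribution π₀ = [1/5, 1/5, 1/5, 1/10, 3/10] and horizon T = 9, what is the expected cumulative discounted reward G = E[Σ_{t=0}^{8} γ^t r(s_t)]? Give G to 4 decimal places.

t=0: π = [0.2000, 0.2000, 0.2000, 0.1000, 0.3000], E[r] = 0.8000, γ^t·E[r] = 0.800000, running G = 0.800000
t=1: π = [0.1400, 0.2600, 0.1600, 0.1400, 0.3000], E[r] = 0.7200, γ^t·E[r] = 0.648000, running G = 1.448000
t=2: π = [0.1420, 0.2580, 0.1560, 0.1540, 0.2900], E[r] = 0.6720, γ^t·E[r] = 0.544320, running G = 1.992320
t=3: π = [0.1450, 0.2550, 0.1556, 0.1566, 0.2878], E[r] = 0.6624, γ^t·E[r] = 0.482890, running G = 2.475210
t=4: π = [0.1458, 0.2542, 0.1556, 0.1568, 0.2876], E[r] = 0.6616, γ^t·E[r] = 0.434076, running G = 2.909285
t=5: π = [0.1459, 0.2541, 0.1556, 0.1568, 0.2877], E[r] = 0.6618, γ^t·E[r] = 0.390763, running G = 3.300048
t=6: π = [0.1460, 0.2540, 0.1556, 0.1568, 0.2877], E[r] = 0.6618, γ^t·E[r] = 0.351730, running G = 3.651778
t=7: π = [0.1459, 0.2541, 0.1556, 0.1568, 0.2877], E[r] = 0.6619, γ^t·E[r] = 0.316566, running G = 3.968343
t=8: π = [0.1459, 0.2541, 0.1556, 0.1568, 0.2877], E[r] = 0.6619, γ^t·E[r] = 0.284910, running G = 4.253253

G = 4.2533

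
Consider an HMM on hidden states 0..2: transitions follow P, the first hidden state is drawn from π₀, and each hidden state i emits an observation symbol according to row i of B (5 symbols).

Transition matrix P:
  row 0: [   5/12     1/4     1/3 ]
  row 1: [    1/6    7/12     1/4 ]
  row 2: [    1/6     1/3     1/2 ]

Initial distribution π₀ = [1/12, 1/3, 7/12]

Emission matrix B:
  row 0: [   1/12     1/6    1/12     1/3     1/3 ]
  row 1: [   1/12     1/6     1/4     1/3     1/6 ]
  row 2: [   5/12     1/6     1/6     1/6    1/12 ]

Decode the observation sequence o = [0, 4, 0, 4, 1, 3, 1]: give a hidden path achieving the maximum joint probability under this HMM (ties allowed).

path = [2, 2, 2, 1, 1, 1, 1]

t=0: δ = [6.944e-03, 2.778e-02, 2.431e-01]  (obs o_0=0)
t=1: δ = [1.350e-02, 1.350e-02, 1.013e-02]  ψ = [2, 2, 2]  (obs o_1=4)
t=2: δ = [4.689e-04, 6.564e-04, 2.110e-03]  ψ = [0, 1, 2]  (obs o_2=0)
t=3: δ = [1.172e-04, 1.172e-04, 8.791e-05]  ψ = [2, 2, 2]  (obs o_3=4)
t=4: δ = [8.140e-06, 1.140e-05, 7.326e-06]  ψ = [0, 1, 2]  (obs o_4=1)
t=5: δ = [1.131e-06, 2.216e-06, 6.105e-07]  ψ = [0, 1, 2]  (obs o_5=3)
t=6: δ = [7.851e-08, 2.154e-07, 9.233e-08]  ψ = [0, 1, 1]  (obs o_6=1)
backtrack: best end state = 1; path = [2, 2, 2, 1, 1, 1, 1]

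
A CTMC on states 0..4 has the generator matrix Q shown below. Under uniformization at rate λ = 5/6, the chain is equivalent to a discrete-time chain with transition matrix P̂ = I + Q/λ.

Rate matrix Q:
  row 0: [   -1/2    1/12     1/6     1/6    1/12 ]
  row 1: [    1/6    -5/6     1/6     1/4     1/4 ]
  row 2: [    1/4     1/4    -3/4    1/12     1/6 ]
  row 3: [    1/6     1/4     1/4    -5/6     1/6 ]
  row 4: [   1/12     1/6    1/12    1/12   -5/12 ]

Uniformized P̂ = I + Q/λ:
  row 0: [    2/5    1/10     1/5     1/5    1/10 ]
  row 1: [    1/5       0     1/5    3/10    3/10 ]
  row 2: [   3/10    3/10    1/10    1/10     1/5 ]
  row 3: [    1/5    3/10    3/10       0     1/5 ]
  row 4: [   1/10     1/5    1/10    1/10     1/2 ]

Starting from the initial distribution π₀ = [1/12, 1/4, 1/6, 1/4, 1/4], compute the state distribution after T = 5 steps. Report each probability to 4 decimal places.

π = [0.2363, 0.1731, 0.1696, 0.1439, 0.2771]

t=0: π = [0.0833, 0.2500, 0.1667, 0.2500, 0.2500]
t=1: π = [0.2083, 0.1833, 0.1833, 0.1333, 0.2917]
t=2: π = [0.2308, 0.1742, 0.1658, 0.1442, 0.2850]
t=3: π = [0.2343, 0.1731, 0.1693, 0.1435, 0.2798]
t=4: π = [0.2358, 0.1732, 0.1694, 0.1437, 0.2778]
t=5: π = [0.2363, 0.1731, 0.1696, 0.1439, 0.2771]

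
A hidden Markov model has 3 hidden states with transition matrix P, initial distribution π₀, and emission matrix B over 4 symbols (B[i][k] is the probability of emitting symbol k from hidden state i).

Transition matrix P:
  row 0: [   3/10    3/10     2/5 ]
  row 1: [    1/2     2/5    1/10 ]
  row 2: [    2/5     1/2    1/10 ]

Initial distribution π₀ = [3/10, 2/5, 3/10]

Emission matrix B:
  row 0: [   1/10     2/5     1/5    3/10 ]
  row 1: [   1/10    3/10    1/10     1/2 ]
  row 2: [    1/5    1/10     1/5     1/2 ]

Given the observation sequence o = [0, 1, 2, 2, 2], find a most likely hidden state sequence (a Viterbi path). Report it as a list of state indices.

t=0: δ = [3.000e-02, 4.000e-02, 6.000e-02]  (obs o_0=0)
t=1: δ = [9.600e-03, 9.000e-03, 1.200e-03]  ψ = [2, 2, 0]  (obs o_1=1)
t=2: δ = [9.000e-04, 3.600e-04, 7.680e-04]  ψ = [1, 1, 0]  (obs o_2=2)
t=3: δ = [6.144e-05, 3.840e-05, 7.200e-05]  ψ = [2, 2, 0]  (obs o_3=2)
t=4: δ = [5.760e-06, 3.600e-06, 4.915e-06]  ψ = [2, 2, 0]  (obs o_4=2)
backtrack: best end state = 0; path = [2, 1, 0, 2, 0]

path = [2, 1, 0, 2, 0]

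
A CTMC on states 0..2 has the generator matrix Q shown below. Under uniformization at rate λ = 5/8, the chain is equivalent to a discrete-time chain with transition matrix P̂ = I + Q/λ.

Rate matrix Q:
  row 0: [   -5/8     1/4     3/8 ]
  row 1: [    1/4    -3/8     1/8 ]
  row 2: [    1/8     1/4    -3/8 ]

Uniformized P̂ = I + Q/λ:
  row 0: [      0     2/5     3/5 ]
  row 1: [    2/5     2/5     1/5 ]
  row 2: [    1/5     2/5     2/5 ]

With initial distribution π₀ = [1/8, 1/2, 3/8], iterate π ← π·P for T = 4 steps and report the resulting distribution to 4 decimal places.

π = [0.2330, 0.4000, 0.3670]

t=0: π = [0.1250, 0.5000, 0.3750]
t=1: π = [0.2750, 0.4000, 0.3250]
t=2: π = [0.2250, 0.4000, 0.3750]
t=3: π = [0.2350, 0.4000, 0.3650]
t=4: π = [0.2330, 0.4000, 0.3670]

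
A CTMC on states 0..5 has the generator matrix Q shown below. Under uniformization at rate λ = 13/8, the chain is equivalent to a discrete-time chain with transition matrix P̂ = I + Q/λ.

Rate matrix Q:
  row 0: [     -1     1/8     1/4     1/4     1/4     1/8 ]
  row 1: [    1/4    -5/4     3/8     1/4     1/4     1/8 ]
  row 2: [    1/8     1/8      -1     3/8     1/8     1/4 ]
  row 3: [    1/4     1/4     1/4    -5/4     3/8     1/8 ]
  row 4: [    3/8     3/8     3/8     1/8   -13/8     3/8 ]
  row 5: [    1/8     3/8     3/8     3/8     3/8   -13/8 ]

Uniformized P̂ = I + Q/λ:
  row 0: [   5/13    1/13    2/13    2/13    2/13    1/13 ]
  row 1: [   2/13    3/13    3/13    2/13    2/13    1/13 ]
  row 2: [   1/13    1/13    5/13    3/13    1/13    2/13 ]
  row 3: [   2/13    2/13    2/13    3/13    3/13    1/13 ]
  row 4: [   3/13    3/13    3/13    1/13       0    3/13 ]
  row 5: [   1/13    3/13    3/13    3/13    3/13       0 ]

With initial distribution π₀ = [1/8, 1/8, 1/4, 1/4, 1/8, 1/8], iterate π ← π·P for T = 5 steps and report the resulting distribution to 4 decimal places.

t=0: π = [0.1250, 0.1250, 0.2500, 0.2500, 0.1250, 0.1250]
t=1: π = [0.1635, 0.1538, 0.2404, 0.1923, 0.1442, 0.1058]
t=2: π = [0.1760, 0.1538, 0.2404, 0.1842, 0.1361, 0.1095]
t=3: π = [0.1780, 0.1525, 0.2400, 0.1845, 0.1370, 0.1079]
t=4: π = [0.1787, 0.1523, 0.2398, 0.1843, 0.1368, 0.1082]
t=5: π = [0.1788, 0.1522, 0.2397, 0.1843, 0.1368, 0.1081]

π = [0.1788, 0.1522, 0.2397, 0.1843, 0.1368, 0.1081]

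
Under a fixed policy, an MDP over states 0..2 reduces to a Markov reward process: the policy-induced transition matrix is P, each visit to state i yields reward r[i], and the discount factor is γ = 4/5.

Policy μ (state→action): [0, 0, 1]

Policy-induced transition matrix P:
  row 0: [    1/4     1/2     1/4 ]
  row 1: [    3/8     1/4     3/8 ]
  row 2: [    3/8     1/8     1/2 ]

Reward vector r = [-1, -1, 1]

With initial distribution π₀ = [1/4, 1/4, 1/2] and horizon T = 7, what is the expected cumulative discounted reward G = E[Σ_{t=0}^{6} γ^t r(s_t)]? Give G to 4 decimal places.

t=0: π = [0.2500, 0.2500, 0.5000], E[r] = 0.0000, γ^t·E[r] = 0.000000, running G = 0.000000
t=1: π = [0.3438, 0.2500, 0.4063], E[r] = -0.1875, γ^t·E[r] = -0.150000, running G = -0.150000
t=2: π = [0.3320, 0.2852, 0.3828], E[r] = -0.2344, γ^t·E[r] = -0.150000, running G = -0.300000
t=3: π = [0.3335, 0.2852, 0.3813], E[r] = -0.2373, γ^t·E[r] = -0.121500, running G = -0.421500
t=4: π = [0.3333, 0.2857, 0.3810], E[r] = -0.2380, γ^t·E[r] = -0.097500, running G = -0.519000
t=5: π = [0.3333, 0.2857, 0.3810], E[r] = -0.2381, γ^t·E[r] = -0.078015, running G = -0.597015
t=6: π = [0.3333, 0.2857, 0.3810], E[r] = -0.2381, γ^t·E[r] = -0.062415, running G = -0.659430

G = -0.6594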